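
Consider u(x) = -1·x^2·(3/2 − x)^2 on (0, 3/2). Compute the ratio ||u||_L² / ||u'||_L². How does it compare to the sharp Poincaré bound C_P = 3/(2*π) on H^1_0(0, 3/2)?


||u||_L² / ||u'||_L² = sqrt(3)/4 < C_P = 3/(2*π).

u(x) = -1·x^2·(3/2 − x)^2, so u'(x) = x*(-8*x^2 + 18*x - 9)/2.
u(x) = -1·x^2·(3/2 − x)^2 vanishes at x = 0 and x = 3/2, so u ∈ H^1_0(0, 3/2). Differentiate via the product rule and integrate the resulting polynomials term by term.
  ∫_0^3/2 u² dx = ∫_0^3/2 (x^8 - 6*x^7 + 27*x^6/2 - 27*x^5/2 + 81*x^4/16) dx. Term by term:
    ∫_0^3/2 x^8 dx = 2187/512;  ∫_0^3/2 -6*x^7 dx = -19683/1024;  ∫_0^3/2 27*x^6/2 dx = 59049/1792;
    ∫_0^3/2 -27*x^5/2 dx = -6561/256;  ∫_0^3/2 81*x^4/16 dx = 19683/2560.
  Sum: 2187/512 − 19683/1024 + 59049/1792 − 6561/256 + 19683/2560 = 2187/35840.
  ∫_0^3/2 (u')² dx = ∫_0^3/2 (16*x^6 - 72*x^5 + 117*x^4 - 81*x^3 + 81*x^2/4) dx. Term by term:
    ∫_0^3/2 16*x^6 dx = 2187/56;  ∫_0^3/2 -72*x^5 dx = -2187/16;  ∫_0^3/2 117*x^4 dx = 28431/160;
    ∫_0^3/2 -81*x^3 dx = -6561/64;  ∫_0^3/2 81*x^2/4 dx = 729/32.
  Sum: 2187/56 − 2187/16 + 28431/160 − 6561/64 + 729/32 = 729/2240.
∫_0^3/2 u² dx = 2187/35840, so ||u||_L² = 27*sqrt(105)/1120.
∫_0^3/2 (u')² dx = 729/2240, so ||u'||_L² = 27*sqrt(35)/280.
Ratio ||u||_L² / ||u'||_L² = sqrt(3)/4.
Sharp Poincaré constant on H^1_0(0, 3/2) is C_P = L/π = 3/(2*π), achieved by sin(2*π/3·x).
A polynomial bump cannot attain the sharp Poincaré constant (only the first sine eigenfunction does), so the ratio is strictly less than C_P, consistent with ||u||_L² ≤ C_P ||u'||_L².


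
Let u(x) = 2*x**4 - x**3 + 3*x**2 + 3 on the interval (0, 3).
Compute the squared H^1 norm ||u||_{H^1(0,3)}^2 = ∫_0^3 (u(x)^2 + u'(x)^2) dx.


||u||_{H^1}^2 = 143748/5

The H^1 norm (squared) on an interval (0, L) is
  ||u||_{H^1}^2 = ∫_0^L u(x)^2 dx + ∫_0^L u'(x)^2 dx.
Compute u'(x) = 8*x**3 - 3*x**2 + 6*x.
Then u(x)^2 = 4*x**8 - 4*x**7 + 13*x**6 - 6*x**5 + 21*x**4 - 6*x**3 + 18*x**2 + 9 and u'(x)^2 = 64*x**6 - 48*x**5 + 105*x**4 - 36*x**3 + 36*x**2.
Integrate each monomial from 0 to 3 using ∫_0^3 c·x^n dx = c·3^(n+1)/(n+1):
  ∫_0^3 u(x)^2 dx = ∫_0^3 (4*x^8 - 4*x^7 + 13*x^6 - 6*x^5 + 21*x^4 - 6*x^3 + 18*x^2 + 9) dx. Term by term:
    ∫_0^3 4*x^8 dx = 8748;  ∫_0^3 -4*x^7 dx = -6561/2;  ∫_0^3 13*x^6 dx = 28431/7;
    ∫_0^3 -6*x^5 dx = -729;  ∫_0^3 21*x^4 dx = 5103/5;  ∫_0^3 -6*x^3 dx = -243/2;
    ∫_0^3 18*x^2 dx = 162;  ∫_0^3 9 dx = 27.
  Sum: 8748 − 6561/2 + 28431/7 − 729 + 5103/5 − 243/2 + 162 + 27 = 346086/35.
  ∫_0^3 u'(x)^2 dx = ∫_0^3 (64*x^6 - 48*x^5 + 105*x^4 - 36*x^3 + 36*x^2) dx. Term by term:
    ∫_0^3 64*x^6 dx = 139968/7;  ∫_0^3 -48*x^5 dx = -5832;  ∫_0^3 105*x^4 dx = 5103;
    ∫_0^3 -36*x^3 dx = -729;  ∫_0^3 36*x^2 dx = 324.
  Sum: 139968/7 − 5832 + 5103 − 729 + 324 = 132030/7.
Adding: ||u||_{H^1}^2 = 346086/35 + 132030/7 = 143748/5.


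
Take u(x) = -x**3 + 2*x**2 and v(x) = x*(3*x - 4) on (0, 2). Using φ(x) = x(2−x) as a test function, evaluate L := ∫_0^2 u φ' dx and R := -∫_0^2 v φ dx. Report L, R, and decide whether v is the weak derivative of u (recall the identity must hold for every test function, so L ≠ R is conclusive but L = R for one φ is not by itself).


LHS = -8/15, RHS = 8/15. No, v is not the weak derivative of u.

u(x) = -x**3 + 2*x**2, classical derivative u'(x) = -3*x**2 + 4*x.
φ(x) = x(2−x), so φ'(x) = 2 - 2*x.
Note φ(0) = φ(2) = 0, so the boundary term u·φ vanishes.
LHS = ∫_0^2 u(x) φ'(x) dx = ∫_0^2 (2*x^4 - 6*x^3 + 4*x^2) dx. Term by term:
  ∫_0^2 2*x^4 dx = 64/5;  ∫_0^2 -6*x^3 dx = -24;  ∫_0^2 4*x^2 dx = 32/3.
Sum: 64/5 − 24 + 32/3 = -8/15.
So LHS = -8/15.
∫_0^2 v(x) φ(x) dx = ∫_0^2 (-3*x^4 + 10*x^3 - 8*x^2) dx. Term by term:
  ∫_0^2 -3*x^4 dx = -96/5;  ∫_0^2 10*x^3 dx = 40;  ∫_0^2 -8*x^2 dx = -64/3.
Sum: -96/5 + 40 − 64/3 = -8/15.
So RHS = -∫_0^2 v(x) φ(x) dx = 8/15.
LHS − RHS = -16/15 ≠ 0, so the identity fails.
(For a valid weak derivative the identity must hold for EVERY test function, in particular this one. The failure shows v is NOT the weak derivative of u.)
Correct weak derivative would be u'(x) = -3*x**2 + 4*x.


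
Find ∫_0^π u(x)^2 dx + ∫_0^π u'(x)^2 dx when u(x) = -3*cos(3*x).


||u||_{H^1(0,π)}^2 = 45*π

u'(x) = 9*sin(3*x).
Expand u² and (u')² and integrate term by term on (0, π), using: for integers n ≥ 1, ∫_0^π sin²(nx) dx = ∫_0^π cos²(nx) dx = π/2; for n ≠ n', ∫_0^π sin(nx)sin(n'x) dx = ∫_0^π cos(nx)cos(n'x) dx = 0; and by product-to-sum, ∫_0^π sin(nx)cos(n'x) dx = ½∫_0^π [sin((n+n')x) + sin((n−n')x)] dx, which is 0 when n+n' is even and 2n/(n²−n'²) when n+n' is odd (it need not vanish on (0, π)).
  u² squared terms: (-3)²·∫cos(3x)² dx = 9·π/2 = 9*π/2.
  So ∫_0^π u² dx = 9*π/2.
  (u')² squared terms: (9)²·∫sin(3x)² dx = 81·π/2 = 81*π/2.
  So ∫_0^π (u')² dx = 81*π/2.
||u||_{H^1}^2 = (9*π/2) + (81*π/2) = 45*π.


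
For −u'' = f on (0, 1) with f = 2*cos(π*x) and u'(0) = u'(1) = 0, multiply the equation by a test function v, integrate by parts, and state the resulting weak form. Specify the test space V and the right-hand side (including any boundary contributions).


V = H^1(0, 1) (no boundary constraint on v; u is determined up to an additive constant); weak form: ∫_0^1 u'v' dx = ∫_0^1 (2*cos(π*x)) v dx for all v ∈ V.

Multiply both sides by a test function v and integrate from 0 to 1:
  ∫_0^1 −u''(x) v(x) dx = ∫_0^1 f(x) v(x) dx.
Integrate the LHS by parts once:
  ∫_0^1 −u'' v dx = −[u'(x) v(x)]_0^1 + ∫_0^1 u'(x) v'(x) dx.
Thus ∫_0^1 u'(x) v'(x) dx = ∫_0^1 f(x) v(x) dx + [u'(x) v(x)]_0^1.
Choose V so that boundary terms are either known or forced to vanish.
u has homogeneous Neumann: u'(0) = u'(1) = 0. So [u' v]_0^1 = 0·v(1) − 0·v(0) = 0 for any v; take V = H^1(0, 1).
Weak formulation: find u (satisfying any essential BC) such that ∫_0^1 u'(x) v'(x) dx = ∫_0^1 f v dx for all v ∈ V (homogeneous Neumann, so boundary terms vanish).
Substituting f(x) = 2*cos(π*x), the right-hand side is ∫_0^1 (2*cos(π*x)) v dx.
Compatibility check (pure Neumann): taking v ≡ 1 ∈ V gives 0 = ∫_0^1 f dx + (0) − (0), i.e. ∫_0^1 f dx must equal u'(0) − u'(1) = 0. Indeed ∫_0^1 (2*cos(π*x)) dx = 0, so the data are compatible. The solution is then unique only up to an additive constant (fix it e.g. by requiring ∫_0^1 u dx = 0).


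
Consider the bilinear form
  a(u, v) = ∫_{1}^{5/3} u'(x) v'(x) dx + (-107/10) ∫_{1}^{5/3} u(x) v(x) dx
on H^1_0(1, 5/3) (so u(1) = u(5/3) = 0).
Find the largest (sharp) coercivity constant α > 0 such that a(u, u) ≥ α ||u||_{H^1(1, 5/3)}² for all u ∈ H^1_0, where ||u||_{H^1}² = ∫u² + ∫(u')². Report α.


α = (-214 + 45*π^2)/(5*(4 + 9*π^2))

Coercivity of a(·,·) on H^1_0(1, 5/3) means a(u, u) ≥ α ||u||_{H^1}² for every u ∈ H^1_0.
The interval has length L = 2/3, and Poincaré/coercivity depend only on L. Here a(u, u) = ∫(u')² + (-107/10)·∫u².
Here c = -107/10 < 0 with |c| < (π/L)² = 9*π^2/4, so coercivity still holds. The condition a(u,u) ≥ α||u||_{H^1}² reads (1−α)∫(u')² ≥ (α−c)∫u². Any admissible α is ≤ 1 (rapidly oscillating u have ∫u²/∫(u')² → 0), and α = 1 would force 0 ≥ (1−c)∫u², impossible since c < 1; so 1−α > 0. By the sharp Poincaré inequality on H^1_0 of an interval of length L, ∫(u')² ≥ (π/L)²∫u² with equality for the first sine mode sin(π(x−x₀)/L) (x₀ the left endpoint), so the inequality holds for all u iff (1−α)(π/L)² ≥ α − c, i.e. α ≤ ((π/L)² + c)/((π/L)² + 1) = (1 + c(L/π)²)/(1 + (L/π)²). (Direct route, valid since c ≤ 0: Poincaré gives c∫u² ≥ c(L/π)²∫(u')², so a(u,u) ≥ (1 + c(L/π)²)∫(u')², while ||u||_{H^1}² ≤ (1 + (L/π)²)∫(u')²; dividing yields the same α.) With (π/L)² = 9*π^2/4 and c = -107/10, the largest admissible constant is α = ((π/L)² + c)/((π/L)² + 1).
Simplifying, α = (-214 + 45*π^2)/(5*(4 + 9*π^2)).


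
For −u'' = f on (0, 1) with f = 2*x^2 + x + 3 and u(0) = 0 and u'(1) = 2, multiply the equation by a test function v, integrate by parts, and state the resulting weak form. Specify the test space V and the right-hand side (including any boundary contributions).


V = {v ∈ H^1(0, 1) : v(0) = 0} (test functions vanish at x = 0 where u is specified); weak form: ∫_0^1 u'v' dx = ∫_0^1 (2*x^2 + x + 3) v dx + 2·v(1) for all v ∈ V.

Multiply both sides by a test function v and integrate from 0 to 1:
  ∫_0^1 −u''(x) v(x) dx = ∫_0^1 f(x) v(x) dx.
Integrate the LHS by parts once:
  ∫_0^1 −u'' v dx = −[u'(x) v(x)]_0^1 + ∫_0^1 u'(x) v'(x) dx.
Thus ∫_0^1 u'(x) v'(x) dx = ∫_0^1 f(x) v(x) dx + [u'(x) v(x)]_0^1.
Choose V so that boundary terms are either known or forced to vanish.
Mixed BC: u(0) = 0 (Dirichlet) and u'(1) = 2 (Neumann). Define V = {v ∈ H^1(0, 1) : v(0) = 0}. Then [u' v]_0^1 = u'(1)·v(1) − u'(0)·0 = 2·v(1).
Weak formulation: find u (satisfying any essential BC) such that ∫_0^1 u'(x) v'(x) dx = ∫_0^1 f v dx + 2·v(1) for all v ∈ V (Dirichlet at 0 absorbed into V; Neumann datum at x = 1 contributes the boundary term).
Substituting f(x) = 2*x^2 + x + 3, the right-hand side is ∫_0^1 (2*x^2 + x + 3) v dx + 2·v(1).


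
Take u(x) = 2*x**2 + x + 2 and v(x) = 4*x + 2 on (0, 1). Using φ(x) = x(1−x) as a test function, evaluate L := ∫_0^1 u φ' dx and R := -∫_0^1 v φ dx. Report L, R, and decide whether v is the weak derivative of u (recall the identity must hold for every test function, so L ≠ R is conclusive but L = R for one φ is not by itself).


LHS = -1/2, RHS = -2/3. No, v is not the weak derivative of u.

u(x) = 2*x**2 + x + 2, classical derivative u'(x) = 4*x + 1.
φ(x) = x(1−x), so φ'(x) = 1 - 2*x.
Note φ(0) = φ(1) = 0, so the boundary term u·φ vanishes.
LHS = ∫_0^1 u(x) φ'(x) dx = ∫_0^1 (-4*x^3 - 3*x + 2) dx. Term by term:
  ∫_0^1 -4*x^3 dx = -1;  ∫_0^1 -3*x dx = -3/2;  ∫_0^1 2 dx = 2.
Sum: -1 − 3/2 + 2 = -1/2.
So LHS = -1/2.
∫_0^1 v(x) φ(x) dx = ∫_0^1 (-4*x^3 + 2*x^2 + 2*x) dx. Term by term:
  ∫_0^1 -4*x^3 dx = -1;  ∫_0^1 2*x^2 dx = 2/3;  ∫_0^1 2*x dx = 1.
Sum: -1 + 2/3 + 1 = 2/3.
So RHS = -∫_0^1 v(x) φ(x) dx = -2/3.
LHS − RHS = 1/6 ≠ 0, so the identity fails.
(For a valid weak derivative the identity must hold for EVERY test function, in particular this one. The failure shows v is NOT the weak derivative of u.)
Correct weak derivative would be u'(x) = 4*x + 1.


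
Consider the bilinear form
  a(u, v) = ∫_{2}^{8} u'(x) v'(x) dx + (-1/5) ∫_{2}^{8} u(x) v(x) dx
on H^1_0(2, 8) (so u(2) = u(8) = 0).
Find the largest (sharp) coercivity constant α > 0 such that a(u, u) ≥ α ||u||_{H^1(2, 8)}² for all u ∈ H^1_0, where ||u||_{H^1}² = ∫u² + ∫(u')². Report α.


α = (-36/5 + π^2)/(π^2 + 36)

Coercivity of a(·,·) on H^1_0(2, 8) means a(u, u) ≥ α ||u||_{H^1}² for every u ∈ H^1_0.
The interval has length L = 6, and Poincaré/coercivity depend only on L. Here a(u, u) = ∫(u')² + (-1/5)·∫u².
Here c = -1/5 < 0 with |c| < (π/L)² = π^2/36, so coercivity still holds. The condition a(u,u) ≥ α||u||_{H^1}² reads (1−α)∫(u')² ≥ (α−c)∫u². Any admissible α is ≤ 1 (rapidly oscillating u have ∫u²/∫(u')² → 0), and α = 1 would force 0 ≥ (1−c)∫u², impossible since c < 1; so 1−α > 0. By the sharp Poincaré inequality on H^1_0 of an interval of length L, ∫(u')² ≥ (π/L)²∫u² with equality for the first sine mode sin(π(x−x₀)/L) (x₀ the left endpoint), so the inequality holds for all u iff (1−α)(π/L)² ≥ α − c, i.e. α ≤ ((π/L)² + c)/((π/L)² + 1) = (1 + c(L/π)²)/(1 + (L/π)²). (Direct route, valid since c ≤ 0: Poincaré gives c∫u² ≥ c(L/π)²∫(u')², so a(u,u) ≥ (1 + c(L/π)²)∫(u')², while ||u||_{H^1}² ≤ (1 + (L/π)²)∫(u')²; dividing yields the same α.) With (π/L)² = π^2/36 and c = -1/5, the largest admissible constant is α = ((π/L)² + c)/((π/L)² + 1).
Simplifying, α = (-36/5 + π^2)/(π^2 + 36).


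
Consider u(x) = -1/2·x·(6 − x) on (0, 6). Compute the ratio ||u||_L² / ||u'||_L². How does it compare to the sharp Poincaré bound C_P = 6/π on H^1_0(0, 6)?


||u||_L² / ||u'||_L² = 3*sqrt(10)/5 < C_P = 6/π.

u(x) = -1/2·x·(6 − x), so u'(x) = x - 3.
u(x) = -1/2·x·(6 − x) vanishes at x = 0 and x = 6, so u ∈ H^1_0(0, 6). Differentiate via the product rule and integrate the resulting polynomials term by term.
  ∫_0^6 u² dx = ∫_0^6 (x^4/4 - 3*x^3 + 9*x^2) dx. Term by term:
    ∫_0^6 x^4/4 dx = 1944/5;  ∫_0^6 -3*x^3 dx = -972;  ∫_0^6 9*x^2 dx = 648.
  Sum: 1944/5 − 972 + 648 = 324/5.
  ∫_0^6 (u')² dx = ∫_0^6 (x^2 - 6*x + 9) dx. Term by term:
    ∫_0^6 x^2 dx = 72;  ∫_0^6 -6*x dx = -108;  ∫_0^6 9 dx = 54.
  Sum: 72 − 108 + 54 = 18.
∫_0^6 u² dx = 324/5, so ||u||_L² = 18*sqrt(5)/5.
∫_0^6 (u')² dx = 18, so ||u'||_L² = 3*sqrt(2).
Ratio ||u||_L² / ||u'||_L² = 3*sqrt(10)/5.
Sharp Poincaré constant on H^1_0(0, 6) is C_P = L/π = 6/π, achieved by sin(π/6·x).
A polynomial bump cannot attain the sharp Poincaré constant (only the first sine eigenfunction does), so the ratio is strictly less than C_P, consistent with ||u||_L² ≤ C_P ||u'||_L².


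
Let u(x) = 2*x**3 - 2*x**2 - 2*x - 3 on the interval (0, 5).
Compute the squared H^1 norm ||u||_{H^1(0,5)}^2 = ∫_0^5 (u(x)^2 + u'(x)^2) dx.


||u||_{H^1}^2 = 255030/7

The H^1 norm (squared) on an interval (0, L) is
  ||u||_{H^1}^2 = ∫_0^L u(x)^2 dx + ∫_0^L u'(x)^2 dx.
Compute u'(x) = 6*x**2 - 4*x - 2.
Then u(x)^2 = 4*x**6 - 8*x**5 - 4*x**4 - 4*x**3 + 16*x**2 + 12*x + 9 and u'(x)^2 = 36*x**4 - 48*x**3 - 8*x**2 + 16*x + 4.
Integrate each monomial from 0 to 5 using ∫_0^5 c·x^n dx = c·5^(n+1)/(n+1):
  ∫_0^5 u(x)^2 dx = ∫_0^5 (4*x^6 - 8*x^5 - 4*x^4 - 4*x^3 + 16*x^2 + 12*x + 9) dx. Term by term:
    ∫_0^5 4*x^6 dx = 312500/7;  ∫_0^5 -8*x^5 dx = -62500/3;  ∫_0^5 -4*x^4 dx = -2500;
    ∫_0^5 -4*x^3 dx = -625;  ∫_0^5 16*x^2 dx = 2000/3;  ∫_0^5 12*x dx = 150;
    ∫_0^5 9 dx = 45.
  Sum: 312500/7 − 62500/3 − 2500 − 625 + 2000/3 + 150 + 45 = 452470/21.
  ∫_0^5 u'(x)^2 dx = ∫_0^5 (36*x^4 - 48*x^3 - 8*x^2 + 16*x + 4) dx. Term by term:
    ∫_0^5 36*x^4 dx = 22500;  ∫_0^5 -48*x^3 dx = -7500;  ∫_0^5 -8*x^2 dx = -1000/3;
    ∫_0^5 16*x dx = 200;  ∫_0^5 4 dx = 20.
  Sum: 22500 − 7500 − 1000/3 + 200 + 20 = 44660/3.
Adding: ||u||_{H^1}^2 = 452470/21 + 44660/3 = 255030/7.


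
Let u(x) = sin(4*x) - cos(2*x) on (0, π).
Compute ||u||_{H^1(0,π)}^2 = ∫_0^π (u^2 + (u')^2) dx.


||u||_{H^1(0,π)}^2 = 11*π

u'(x) = 2*sin(2*x) + 4*cos(4*x).
Expand u² and (u')² and integrate term by term on (0, π), using: for integers n ≥ 1, ∫_0^π sin²(nx) dx = ∫_0^π cos²(nx) dx = π/2; for n ≠ n', ∫_0^π sin(nx)sin(n'x) dx = ∫_0^π cos(nx)cos(n'x) dx = 0; and by product-to-sum, ∫_0^π sin(nx)cos(n'x) dx = ½∫_0^π [sin((n+n')x) + sin((n−n')x)] dx, which is 0 when n+n' is even and 2n/(n²−n'²) when n+n' is odd (it need not vanish on (0, π)).
  u² squared terms: (-1)²·∫cos(2x)² dx = 1·π/2 = π/2;  (1)²·∫sin(4x)² dx = 1·π/2 = π/2.
  u² cross terms: 2·(-1)·(1)·∫cos(2x)·sin(4x) dx = -2·(0) = 0.
  So ∫_0^π u² dx = π/2 + π/2 + 0 = π.
  (u')² squared terms: (2)²·∫sin(2x)² dx = 4·π/2 = 2*π;  (4)²·∫cos(4x)² dx = 16·π/2 = 8*π.
  (u')² cross terms: 2·(2)·(4)·∫sin(2x)·cos(4x) dx = 16·(0) = 0.
  So ∫_0^π (u')² dx = 2*π + 8*π + 0 = 10*π.
||u||_{H^1}^2 = (π) + (10*π) = 11*π.


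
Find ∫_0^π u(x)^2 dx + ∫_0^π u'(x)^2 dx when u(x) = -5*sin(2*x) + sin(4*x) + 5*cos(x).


||u||_{H^1(0,π)}^2 = -368/3 + 96*π

u'(x) = -5*sin(x) - 10*cos(2*x) + 4*cos(4*x).
Expand u² and (u')² and integrate term by term on (0, π), using: for integers n ≥ 1, ∫_0^π sin²(nx) dx = ∫_0^π cos²(nx) dx = π/2; for n ≠ n', ∫_0^π sin(nx)sin(n'x) dx = ∫_0^π cos(nx)cos(n'x) dx = 0; and by product-to-sum, ∫_0^π sin(nx)cos(n'x) dx = ½∫_0^π [sin((n+n')x) + sin((n−n')x)] dx, which is 0 when n+n' is even and 2n/(n²−n'²) when n+n' is odd (it need not vanish on (0, π)).
  u² squared terms: (-5)²·∫sin(2x)² dx = 25·π/2 = 25*π/2;  (5)²·∫cos(x)² dx = 25·π/2 = 25*π/2;  (1)²·∫sin(4x)² dx = 1·π/2 = π/2.
  u² cross terms: 2·(-5)·(5)·∫sin(2x)·cos(x) dx = -50·(4/3) = -200/3;  2·(-5)·(1)·∫sin(2x)·sin(4x) dx = -10·(0) = 0;  2·(5)·(1)·∫cos(x)·sin(4x) dx = 10·(8/15) = 16/3.
  So ∫_0^π u² dx = 25*π/2 + 25*π/2 + π/2 − 200/3 + 0 + 16/3 = -184/3 + 51*π/2.
  (u')² squared terms: (-10)²·∫cos(2x)² dx = 100·π/2 = 50*π;  (-5)²·∫sin(x)² dx = 25·π/2 = 25*π/2;  (4)²·∫cos(4x)² dx = 16·π/2 = 8*π.
  (u')² cross terms: 2·(-10)·(-5)·∫cos(2x)·sin(x) dx = 100·(-2/3) = -200/3;  2·(-10)·(4)·∫cos(2x)·cos(4x) dx = -80·(0) = 0;  2·(-5)·(4)·∫sin(x)·cos(4x) dx = -40·(-2/15) = 16/3.
  So ∫_0^π (u')² dx = 50*π + 25*π/2 + 8*π − 200/3 + 0 + 16/3 = -184/3 + 141*π/2.
||u||_{H^1}^2 = (-184/3 + 51*π/2) + (-184/3 + 141*π/2) = -368/3 + 96*π.


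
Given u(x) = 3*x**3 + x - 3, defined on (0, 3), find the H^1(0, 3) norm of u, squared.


||u||_{H^1}^2 = 479469/70

The H^1 norm (squared) on an interval (0, L) is
  ||u||_{H^1}^2 = ∫_0^L u(x)^2 dx + ∫_0^L u'(x)^2 dx.
Compute u'(x) = 9*x**2 + 1.
Then u(x)^2 = 9*x**6 + 6*x**4 - 18*x**3 + x**2 - 6*x + 9 and u'(x)^2 = 81*x**4 + 18*x**2 + 1.
Integrate each monomial from 0 to 3 using ∫_0^3 c·x^n dx = c·3^(n+1)/(n+1):
  ∫_0^3 u(x)^2 dx = ∫_0^3 (9*x^6 + 6*x^4 - 18*x^3 + x^2 - 6*x + 9) dx. Term by term:
    ∫_0^3 9*x^6 dx = 19683/7;  ∫_0^3 6*x^4 dx = 1458/5;  ∫_0^3 -18*x^3 dx = -729/2;
    ∫_0^3 x^2 dx = 9;  ∫_0^3 -6*x dx = -27;  ∫_0^3 9 dx = 27.
  Sum: 19683/7 + 1458/5 − 729/2 + 9 − 27 + 27 = 192357/70.
  ∫_0^3 u'(x)^2 dx = ∫_0^3 (81*x^4 + 18*x^2 + 1) dx. Term by term:
    ∫_0^3 81*x^4 dx = 19683/5;  ∫_0^3 18*x^2 dx = 162;  ∫_0^3 1 dx = 3.
  Sum: 19683/5 + 162 + 3 = 20508/5.
Adding: ||u||_{H^1}^2 = 192357/70 + 20508/5 = 479469/70.


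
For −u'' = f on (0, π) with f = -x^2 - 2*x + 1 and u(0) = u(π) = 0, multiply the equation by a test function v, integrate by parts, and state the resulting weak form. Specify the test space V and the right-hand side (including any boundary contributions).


V = H^1_0(0, π) (so v(0) = v(π) = 0); weak form: ∫_0^π u'v' dx = ∫_0^π (-x^2 - 2*x + 1) v dx for all v ∈ V.

Multiply both sides by a test function v and integrate from 0 to π:
  ∫_0^π −u''(x) v(x) dx = ∫_0^π f(x) v(x) dx.
Integrate the LHS by parts once:
  ∫_0^π −u'' v dx = −[u'(x) v(x)]_0^π + ∫_0^π u'(x) v'(x) dx.
Thus ∫_0^π u'(x) v'(x) dx = ∫_0^π f(x) v(x) dx + [u'(x) v(x)]_0^π.
Choose V so that boundary terms are either known or forced to vanish.
u is Dirichlet: u(0) = u(π) = 0. Let V = H^1_0(0, π); then v(0) = v(π) = 0, and [u' v]_0^π = 0.
Weak formulation: find u (satisfying any essential BC) such that ∫_0^π u'(x) v'(x) dx = ∫_0^π f v dx for all v ∈ V.
Substituting f(x) = -x^2 - 2*x + 1, the right-hand side is ∫_0^π (-x^2 - 2*x + 1) v dx.


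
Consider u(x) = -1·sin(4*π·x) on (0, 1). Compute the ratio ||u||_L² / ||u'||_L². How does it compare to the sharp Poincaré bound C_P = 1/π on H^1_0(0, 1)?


||u||_L² / ||u'||_L² = 1/(4*π) < C_P = 1/π.

u(x) = -1·sin(4*π·x), so u'(x) = -4*π*cos(4*π*x).
Writing u(x) = A·sin(kπx/L) with A = -1 and k = 4, use ∫_0^L sin²(kπx/L) dx = L/2 and ∫_0^L cos²(kπx/L) dx = L/2.
u² = 1·sin²(4*π·x) and (u')² = 16*π^2·cos²(4*π·x), and each of sin², cos² integrates to L/2 = 1/2 over (0, 1).
∫_0^1 u² dx = 1/2, so ||u||_L² = sqrt(2)/2.
∫_0^1 (u')² dx = 8*π^2, so ||u'||_L² = 2*sqrt(2)*π.
Ratio ||u||_L² / ||u'||_L² = 1/(4*π).
Sharp Poincaré constant on H^1_0(0, 1) is C_P = L/π = 1/π, achieved by sin(π·x).
This is the k = 4 harmonic; the ratio L/(kπ) is strictly less than C_P = L/π, consistent with the sharp inequality ||u||_L² ≤ C_P ||u'||_L².


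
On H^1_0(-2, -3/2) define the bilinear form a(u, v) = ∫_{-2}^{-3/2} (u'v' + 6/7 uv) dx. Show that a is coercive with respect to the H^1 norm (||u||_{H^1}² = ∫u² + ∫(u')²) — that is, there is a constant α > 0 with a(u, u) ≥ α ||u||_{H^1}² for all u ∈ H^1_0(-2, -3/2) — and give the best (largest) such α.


α = 2*(3 + 14*π^2)/(7*(1 + 4*π^2))

Coercivity of a(·,·) on H^1_0(-2, -3/2) means a(u, u) ≥ α ||u||_{H^1}² for every u ∈ H^1_0.
The interval has length L = 1/2, and Poincaré/coercivity depend only on L. Here a(u, u) = ∫(u')² + (6/7)·∫u².
Here 0 < c = 6/7 < 1. The condition a(u,u) ≥ α||u||_{H^1}² reads (1−α)∫(u')² ≥ (α−c)∫u². Any admissible α is ≤ 1 (rapidly oscillating u have ∫u²/∫(u')² → 0), and α = 1 would force 0 ≥ (1−c)∫u², impossible since c < 1; so 1−α > 0. By the sharp Poincaré inequality on H^1_0 of an interval of length L, ∫(u')² ≥ (π/L)²∫u² with equality for the first sine mode sin(π(x−x₀)/L) (x₀ the left endpoint), so the inequality holds for all u iff (1−α)(π/L)² ≥ α − c, i.e. α ≤ ((π/L)² + c)/((π/L)² + 1) = (1 + c(L/π)²)/(1 + (L/π)²). With (π/L)² = 4*π^2 and c = 6/7, the largest admissible constant is α = ((π/L)² + c)/((π/L)² + 1).
Simplifying, α = 2*(3 + 14*π^2)/(7*(1 + 4*π^2)).


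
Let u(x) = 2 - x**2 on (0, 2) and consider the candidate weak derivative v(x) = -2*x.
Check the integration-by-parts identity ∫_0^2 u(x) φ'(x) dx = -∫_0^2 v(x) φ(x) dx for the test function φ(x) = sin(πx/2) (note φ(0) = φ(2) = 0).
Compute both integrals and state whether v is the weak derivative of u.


LHS = 8/π, RHS = 8/π. Yes, v = u' weakly.

u(x) = 2 - x**2, classical derivative u'(x) = -2*x.
φ(x) = sin(πx/2), so φ'(x) = π*cos(π*x/2)/2.
Note φ(0) = φ(2) = 0, so the boundary term u·φ vanishes.
LHS = ∫_0^2 u(x) φ'(x) dx = ∫_0^2 (-π*x^2*cos(π*x/2)/2 + π*cos(π*x/2)) dx. Term by term:
  ∫_0^2 π*cos(π*x/2) dx = 0;  ∫_0^2 -π*x^2*cos(π*x/2)/2 dx = 8/π.
Sum: 0 + 8/π = 8/π.
So LHS = 8/π.
∫_0^2 v(x) φ(x) dx = ∫_0^2 (-2*x*sin(π*x/2)) dx. Term by term:
  ∫_0^2 -2*x*sin(π*x/2) dx = -8/π.
So RHS = -∫_0^2 v(x) φ(x) dx = 8/π.
LHS = RHS, so the identity holds for this test φ.
Moreover u is smooth here and v(x) = u'(x) = -2*x pointwise, so the identity holds for every test function. Hence v is the weak derivative of u.


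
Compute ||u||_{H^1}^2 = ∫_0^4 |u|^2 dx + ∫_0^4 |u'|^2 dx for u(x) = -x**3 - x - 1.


||u||_{H^1}^2 = 513944/105

The H^1 norm (squared) on an interval (0, L) is
  ||u||_{H^1}^2 = ∫_0^L u(x)^2 dx + ∫_0^L u'(x)^2 dx.
Compute u'(x) = -3*x**2 - 1.
Then u(x)^2 = x**6 + 2*x**4 + 2*x**3 + x**2 + 2*x + 1 and u'(x)^2 = 9*x**4 + 6*x**2 + 1.
Integrate each monomial from 0 to 4 using ∫_0^4 c·x^n dx = c·4^(n+1)/(n+1):
  ∫_0^4 u(x)^2 dx = ∫_0^4 (x^6 + 2*x^4 + 2*x^3 + x^2 + 2*x + 1) dx. Term by term:
    ∫_0^4 x^6 dx = 16384/7;  ∫_0^4 2*x^4 dx = 2048/5;  ∫_0^4 2*x^3 dx = 128;
    ∫_0^4 x^2 dx = 64/3;  ∫_0^4 2*x dx = 16;  ∫_0^4 1 dx = 4.
  Sum: 16384/7 + 2048/5 + 128 + 64/3 + 16 + 4 = 306548/105.
  ∫_0^4 u'(x)^2 dx = ∫_0^4 (9*x^4 + 6*x^2 + 1) dx. Term by term:
    ∫_0^4 9*x^4 dx = 9216/5;  ∫_0^4 6*x^2 dx = 128;  ∫_0^4 1 dx = 4.
  Sum: 9216/5 + 128 + 4 = 9876/5.
Adding: ||u||_{H^1}^2 = 306548/105 + 9876/5 = 513944/105.


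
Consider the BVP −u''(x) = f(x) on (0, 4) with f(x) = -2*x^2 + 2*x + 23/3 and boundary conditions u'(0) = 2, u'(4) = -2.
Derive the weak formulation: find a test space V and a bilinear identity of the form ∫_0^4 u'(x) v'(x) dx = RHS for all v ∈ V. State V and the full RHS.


V = H^1(0, 4) (v unrestricted at boundary; u is determined up to an additive constant); weak form: ∫_0^4 u'v' dx = ∫_0^4 (-2*x^2 + 2*x + 23/3) v dx − 2·v(4) − 2·v(0) for all v ∈ V.

Multiply both sides by a test function v and integrate from 0 to 4:
  ∫_0^4 −u''(x) v(x) dx = ∫_0^4 f(x) v(x) dx.
Integrate the LHS by parts once:
  ∫_0^4 −u'' v dx = −[u'(x) v(x)]_0^4 + ∫_0^4 u'(x) v'(x) dx.
Thus ∫_0^4 u'(x) v'(x) dx = ∫_0^4 f(x) v(x) dx + [u'(x) v(x)]_0^4.
Choose V so that boundary terms are either known or forced to vanish.
u has inhomogeneous Neumann u'(0) = 2, u'(4) = -2. [u' v]_0^4 = (-2)·v(4) − (2)·v(0) = − 2·v(4) − 2·v(0). Take V = H^1(0, 4); boundary term becomes part of RHS.
Weak formulation: find u (satisfying any essential BC) such that ∫_0^4 u'(x) v'(x) dx = ∫_0^4 f v dx − 2·v(4) − 2·v(0) for all v ∈ V (Neumann data are natural BCs: they enter the RHS as boundary terms).
Substituting f(x) = -2*x^2 + 2*x + 23/3, the right-hand side is ∫_0^4 (-2*x^2 + 2*x + 23/3) v dx − 2·v(4) − 2·v(0).
Compatibility check (pure Neumann): taking v ≡ 1 ∈ V gives 0 = ∫_0^4 f dx + (-2) − (2), i.e. ∫_0^4 f dx must equal u'(0) − u'(4) = 4. Indeed ∫_0^4 (-2*x^2 + 2*x + 23/3) dx = 4, so the data are compatible. The solution is then unique only up to an additive constant (fix it e.g. by requiring ∫_0^4 u dx = 0).


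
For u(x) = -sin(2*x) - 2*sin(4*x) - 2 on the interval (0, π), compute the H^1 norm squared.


||u||_{H^1(0,π)}^2 = 81*π/2

u'(x) = -2*cos(2*x) - 8*cos(4*x).
Expand u² and (u')² and integrate term by term on (0, π), using: for integers n ≥ 1, ∫_0^π sin²(nx) dx = ∫_0^π cos²(nx) dx = π/2; for n ≠ n', ∫_0^π sin(nx)sin(n'x) dx = ∫_0^π cos(nx)cos(n'x) dx = 0; and by product-to-sum, ∫_0^π sin(nx)cos(n'x) dx = ½∫_0^π [sin((n+n')x) + sin((n−n')x)] dx, which is 0 when n+n' is even and 2n/(n²−n'²) when n+n' is odd (it need not vanish on (0, π)). For the constant mode: ∫_0^π 1 dx = π, ∫_0^π cos(nx) dx = 0, ∫_0^π sin(nx) dx = (1−(−1)^n)/n.
  u² squared terms: (-2)²·∫1 dx = 4·π = 4*π;  (-1)²·∫sin(2x)² dx = 1·π/2 = π/2;  (-2)²·∫sin(4x)² dx = 4·π/2 = 2*π.
  u² cross terms: 2·(-2)·(-1)·∫1·sin(2x) dx = 4·(0) = 0;  2·(-2)·(-2)·∫1·sin(4x) dx = 8·(0) = 0;  2·(-1)·(-2)·∫sin(2x)·sin(4x) dx = 4·(0) = 0.
  So ∫_0^π u² dx = 4*π + π/2 + 2*π + 0 + 0 + 0 = 13*π/2.
  (u')² squared terms: (-8)²·∫cos(4x)² dx = 64·π/2 = 32*π;  (-2)²·∫cos(2x)² dx = 4·π/2 = 2*π.
  (u')² cross terms: 2·(-8)·(-2)·∫cos(4x)·cos(2x) dx = 32·(0) = 0.
  So ∫_0^π (u')² dx = 32*π + 2*π + 0 = 34*π.
||u||_{H^1}^2 = (13*π/2) + (34*π) = 81*π/2.


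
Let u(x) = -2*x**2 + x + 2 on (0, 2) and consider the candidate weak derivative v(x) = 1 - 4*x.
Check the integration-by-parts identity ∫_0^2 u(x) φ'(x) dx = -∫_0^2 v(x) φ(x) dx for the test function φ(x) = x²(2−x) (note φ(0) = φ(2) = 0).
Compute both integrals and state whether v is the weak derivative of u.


LHS = 76/15, RHS = 76/15. Yes, v = u' weakly.

u(x) = -2*x**2 + x + 2, classical derivative u'(x) = 1 - 4*x.
φ(x) = x²(2−x), so φ'(x) = x*(4 - 3*x).
Note φ(0) = φ(2) = 0, so the boundary term u·φ vanishes.
LHS = ∫_0^2 u(x) φ'(x) dx = ∫_0^2 (6*x^4 - 11*x^3 - 2*x^2 + 8*x) dx. Term by term:
  ∫_0^2 6*x^4 dx = 192/5;  ∫_0^2 -11*x^3 dx = -44;  ∫_0^2 -2*x^2 dx = -16/3;
  ∫_0^2 8*x dx = 16.
Sum: 192/5 − 44 − 16/3 + 16 = 76/15.
So LHS = 76/15.
∫_0^2 v(x) φ(x) dx = ∫_0^2 (4*x^4 - 9*x^3 + 2*x^2) dx. Term by term:
  ∫_0^2 4*x^4 dx = 128/5;  ∫_0^2 -9*x^3 dx = -36;  ∫_0^2 2*x^2 dx = 16/3.
Sum: 128/5 − 36 + 16/3 = -76/15.
So RHS = -∫_0^2 v(x) φ(x) dx = 76/15.
LHS = RHS, so the identity holds for this test φ.
Moreover u is smooth here and v(x) = u'(x) = 1 - 4*x pointwise, so the identity holds for every test function. Hence v is the weak derivative of u.


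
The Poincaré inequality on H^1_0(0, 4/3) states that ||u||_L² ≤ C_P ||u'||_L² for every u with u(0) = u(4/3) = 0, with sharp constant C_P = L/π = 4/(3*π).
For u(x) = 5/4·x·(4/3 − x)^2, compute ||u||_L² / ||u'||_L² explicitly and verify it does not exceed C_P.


||u||_L² / ||u'||_L² = 2*sqrt(14)/21 < C_P = 4/(3*π).

u(x) = 5/4·x·(4/3 − x)^2, so u'(x) = 15*x^2/4 - 20*x/3 + 20/9.
u(x) = 5/4·x·(4/3 − x)^2 vanishes at x = 0 and x = 4/3, so u ∈ H^1_0(0, 4/3). Differentiate via the product rule and integrate the resulting polynomials term by term.
  ∫_0^4/3 u² dx = ∫_0^4/3 (25*x^6/16 - 25*x^5/3 + 50*x^4/3 - 400*x^3/27 + 400*x^2/81) dx. Term by term:
    ∫_0^4/3 25*x^6/16 dx = 25600/15309;  ∫_0^4/3 -25*x^5/3 dx = -51200/6561;  ∫_0^4/3 50*x^4/3 dx = 10240/729;
    ∫_0^4/3 -400*x^3/27 dx = -25600/2187;  ∫_0^4/3 400*x^2/81 dx = 25600/6561.
  Sum: 25600/15309 − 51200/6561 + 10240/729 − 25600/2187 + 25600/6561 = 5120/45927.
  ∫_0^4/3 (u')² dx = ∫_0^4/3 (225*x^4/16 - 50*x^3 + 550*x^2/9 - 800*x/27 + 400/81) dx. Term by term:
    ∫_0^4/3 225*x^4/16 dx = 320/27;  ∫_0^4/3 -50*x^3 dx = -3200/81;  ∫_0^4/3 550*x^2/9 dx = 35200/729;
    ∫_0^4/3 -800*x/27 dx = -6400/243;  ∫_0^4/3 400/81 dx = 1600/243.
  Sum: 320/27 − 3200/81 + 35200/729 − 6400/243 + 1600/243 = 640/729.
∫_0^4/3 u² dx = 5120/45927, so ||u||_L² = 32*sqrt(35)/567.
∫_0^4/3 (u')² dx = 640/729, so ||u'||_L² = 8*sqrt(10)/27.
Ratio ||u||_L² / ||u'||_L² = 2*sqrt(14)/21.
Sharp Poincaré constant on H^1_0(0, 4/3) is C_P = L/π = 4/(3*π), achieved by sin(3*π/4·x).
A polynomial bump cannot attain the sharp Poincaré constant (only the first sine eigenfunction does), so the ratio is strictly less than C_P, consistent with ||u||_L² ≤ C_P ||u'||_L².


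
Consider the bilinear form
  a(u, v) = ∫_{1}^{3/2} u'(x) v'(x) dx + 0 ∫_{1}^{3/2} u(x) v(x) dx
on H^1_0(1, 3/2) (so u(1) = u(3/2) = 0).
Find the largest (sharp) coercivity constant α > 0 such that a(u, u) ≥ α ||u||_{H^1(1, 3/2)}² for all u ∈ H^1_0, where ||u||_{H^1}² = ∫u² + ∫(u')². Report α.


α = 4*π^2/(1 + 4*π^2)

Coercivity of a(·,·) on H^1_0(1, 3/2) means a(u, u) ≥ α ||u||_{H^1}² for every u ∈ H^1_0.
The interval has length L = 1/2, and Poincaré/coercivity depend only on L. Here a(u, u) = ∫(u')² + (0)·∫u².
Here c = 0, so a(u,u) = ∫(u')² alone. The condition a(u,u) ≥ α||u||_{H^1}² reads (1−α)∫(u')² ≥ (α−c)∫u². Any admissible α is ≤ 1 (rapidly oscillating u have ∫u²/∫(u')² → 0), and α = 1 would force 0 ≥ (1−c)∫u², impossible since c < 1; so 1−α > 0. By the sharp Poincaré inequality on H^1_0 of an interval of length L, ∫(u')² ≥ (π/L)²∫u² with equality for the first sine mode sin(π(x−x₀)/L) (x₀ the left endpoint), so the inequality holds for all u iff (1−α)(π/L)² ≥ α − c, i.e. α ≤ ((π/L)² + c)/((π/L)² + 1) = (1 + c(L/π)²)/(1 + (L/π)²). (Direct route, valid since c ≤ 0: Poincaré gives c∫u² ≥ c(L/π)²∫(u')², so a(u,u) ≥ (1 + c(L/π)²)∫(u')², while ||u||_{H^1}² ≤ (1 + (L/π)²)∫(u')²; dividing yields the same α.) With (π/L)² = 4*π^2 and c = 0, the largest admissible constant is α = ((π/L)² + c)/((π/L)² + 1).
Simplifying, α = 4*π^2/(1 + 4*π^2).


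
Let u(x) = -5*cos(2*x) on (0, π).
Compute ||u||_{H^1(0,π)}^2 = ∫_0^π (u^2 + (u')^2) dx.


||u||_{H^1(0,π)}^2 = 125*π/2

u'(x) = 10*sin(2*x).
Expand u² and (u')² and integrate term by term on (0, π), using: for integers n ≥ 1, ∫_0^π sin²(nx) dx = ∫_0^π cos²(nx) dx = π/2; for n ≠ n', ∫_0^π sin(nx)sin(n'x) dx = ∫_0^π cos(nx)cos(n'x) dx = 0; and by product-to-sum, ∫_0^π sin(nx)cos(n'x) dx = ½∫_0^π [sin((n+n')x) + sin((n−n')x)] dx, which is 0 when n+n' is even and 2n/(n²−n'²) when n+n' is odd (it need not vanish on (0, π)).
  u² squared terms: (-5)²·∫cos(2x)² dx = 25·π/2 = 25*π/2.
  So ∫_0^π u² dx = 25*π/2.
  (u')² squared terms: (10)²·∫sin(2x)² dx = 100·π/2 = 50*π.
  So ∫_0^π (u')² dx = 50*π.
||u||_{H^1}^2 = (25*π/2) + (50*π) = 125*π/2.


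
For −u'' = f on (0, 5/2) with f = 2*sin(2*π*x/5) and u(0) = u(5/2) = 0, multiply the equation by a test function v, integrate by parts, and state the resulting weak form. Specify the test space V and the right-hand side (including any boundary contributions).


V = H^1_0(0, 5/2) (so v(0) = v(5/2) = 0); weak form: ∫_0^5/2 u'v' dx = ∫_0^5/2 (2*sin(2*π*x/5)) v dx for all v ∈ V.

Multiply both sides by a test function v and integrate from 0 to 5/2:
  ∫_0^5/2 −u''(x) v(x) dx = ∫_0^5/2 f(x) v(x) dx.
Integrate the LHS by parts once:
  ∫_0^5/2 −u'' v dx = −[u'(x) v(x)]_0^5/2 + ∫_0^5/2 u'(x) v'(x) dx.
Thus ∫_0^5/2 u'(x) v'(x) dx = ∫_0^5/2 f(x) v(x) dx + [u'(x) v(x)]_0^5/2.
Choose V so that boundary terms are either known or forced to vanish.
u is Dirichlet: u(0) = u(5/2) = 0. Let V = H^1_0(0, 5/2); then v(0) = v(5/2) = 0, and [u' v]_0^5/2 = 0.
Weak formulation: find u (satisfying any essential BC) such that ∫_0^5/2 u'(x) v'(x) dx = ∫_0^5/2 f v dx for all v ∈ V.
Substituting f(x) = 2*sin(2*π*x/5), the right-hand side is ∫_0^5/2 (2*sin(2*π*x/5)) v dx.


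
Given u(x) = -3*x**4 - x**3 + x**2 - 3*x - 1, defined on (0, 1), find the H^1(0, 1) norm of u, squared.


||u||_{H^1}^2 = 25931/420

The H^1 norm (squared) on an interval (0, L) is
  ||u||_{H^1}^2 = ∫_0^L u(x)^2 dx + ∫_0^L u'(x)^2 dx.
Compute u'(x) = -12*x**3 - 3*x**2 + 2*x - 3.
Then u(x)^2 = 9*x**8 + 6*x**7 - 5*x**6 + 16*x**5 + 13*x**4 - 4*x**3 + 7*x**2 + 6*x + 1 and u'(x)^2 = 144*x**6 + 72*x**5 - 39*x**4 + 60*x**3 + 22*x**2 - 12*x + 9.
Integrate each monomial from 0 to 1 using ∫_0^1 c·x^n dx = c·1^(n+1)/(n+1):
  ∫_0^1 u(x)^2 dx = ∫_0^1 (9*x^8 + 6*x^7 - 5*x^6 + 16*x^5 + 13*x^4 - 4*x^3 + 7*x^2 + 6*x + 1) dx. Term by term:
    ∫_0^1 9*x^8 dx = 1;  ∫_0^1 6*x^7 dx = 3/4;  ∫_0^1 -5*x^6 dx = -5/7;
    ∫_0^1 16*x^5 dx = 8/3;  ∫_0^1 13*x^4 dx = 13/5;  ∫_0^1 -4*x^3 dx = -1;
    ∫_0^1 7*x^2 dx = 7/3;  ∫_0^1 6*x dx = 3;  ∫_0^1 1 dx = 1.
  Sum: 1 + 3/4 − 5/7 + 8/3 + 13/5 − 1 + 7/3 + 3 + 1 = 1629/140.
  ∫_0^1 u'(x)^2 dx = ∫_0^1 (144*x^6 + 72*x^5 - 39*x^4 + 60*x^3 + 22*x^2 - 12*x + 9) dx. Term by term:
    ∫_0^1 144*x^6 dx = 144/7;  ∫_0^1 72*x^5 dx = 12;  ∫_0^1 -39*x^4 dx = -39/5;
    ∫_0^1 60*x^3 dx = 15;  ∫_0^1 22*x^2 dx = 22/3;  ∫_0^1 -12*x dx = -6;
    ∫_0^1 9 dx = 9.
  Sum: 144/7 + 12 − 39/5 + 15 + 22/3 − 6 + 9 = 5261/105.
Adding: ||u||_{H^1}^2 = 1629/140 + 5261/105 = 25931/420.


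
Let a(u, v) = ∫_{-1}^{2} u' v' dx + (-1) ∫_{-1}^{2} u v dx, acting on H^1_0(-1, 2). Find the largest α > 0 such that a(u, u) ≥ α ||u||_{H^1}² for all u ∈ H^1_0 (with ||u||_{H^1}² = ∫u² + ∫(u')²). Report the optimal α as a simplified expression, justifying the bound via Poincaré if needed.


α = (-9 + π^2)/(9 + π^2)

Coercivity of a(·,·) on H^1_0(-1, 2) means a(u, u) ≥ α ||u||_{H^1}² for every u ∈ H^1_0.
The interval has length L = 3, and Poincaré/coercivity depend only on L. Here a(u, u) = ∫(u')² + (-1)·∫u².
Here c = -1 < 0 with |c| < (π/L)² = π^2/9, so coercivity still holds. The condition a(u,u) ≥ α||u||_{H^1}² reads (1−α)∫(u')² ≥ (α−c)∫u². Any admissible α is ≤ 1 (rapidly oscillating u have ∫u²/∫(u')² → 0), and α = 1 would force 0 ≥ (1−c)∫u², impossible since c < 1; so 1−α > 0. By the sharp Poincaré inequality on H^1_0 of an interval of length L, ∫(u')² ≥ (π/L)²∫u² with equality for the first sine mode sin(π(x−x₀)/L) (x₀ the left endpoint), so the inequality holds for all u iff (1−α)(π/L)² ≥ α − c, i.e. α ≤ ((π/L)² + c)/((π/L)² + 1) = (1 + c(L/π)²)/(1 + (L/π)²). (Direct route, valid since c ≤ 0: Poincaré gives c∫u² ≥ c(L/π)²∫(u')², so a(u,u) ≥ (1 + c(L/π)²)∫(u')², while ||u||_{H^1}² ≤ (1 + (L/π)²)∫(u')²; dividing yields the same α.) With (π/L)² = π^2/9 and c = -1, the largest admissible constant is α = ((π/L)² + c)/((π/L)² + 1).
Simplifying, α = (-9 + π^2)/(9 + π^2).


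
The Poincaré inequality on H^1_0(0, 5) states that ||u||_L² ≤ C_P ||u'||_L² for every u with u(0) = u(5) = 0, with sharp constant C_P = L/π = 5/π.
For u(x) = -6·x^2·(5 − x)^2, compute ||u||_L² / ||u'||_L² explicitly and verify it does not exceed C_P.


||u||_L² / ||u'||_L² = 5*sqrt(3)/6 < C_P = 5/π.

u(x) = -6·x^2·(5 − x)^2, so u'(x) = 12*x*(x*(5 - x) - (x - 5)^2).
u(x) = -6·x^2·(5 − x)^2 vanishes at x = 0 and x = 5, so u ∈ H^1_0(0, 5). Differentiate via the product rule and integrate the resulting polynomials term by term.
  ∫_0^5 u² dx = ∫_0^5 (36*x^8 - 720*x^7 + 5400*x^6 - 18000*x^5 + 22500*x^4) dx. Term by term:
    ∫_0^5 36*x^8 dx = 7812500;  ∫_0^5 -720*x^7 dx = -35156250;  ∫_0^5 5400*x^6 dx = 421875000/7;
    ∫_0^5 -18000*x^5 dx = -46875000;  ∫_0^5 22500*x^4 dx = 14062500.
  Sum: 7812500 − 35156250 + 421875000/7 − 46875000 + 14062500 = 781250/7.
  ∫_0^5 (u')² dx = ∫_0^5 (576*x^6 - 8640*x^5 + 46800*x^4 - 108000*x^3 + 90000*x^2) dx. Term by term:
    ∫_0^5 576*x^6 dx = 45000000/7;  ∫_0^5 -8640*x^5 dx = -22500000;  ∫_0^5 46800*x^4 dx = 29250000;
    ∫_0^5 -108000*x^3 dx = -16875000;  ∫_0^5 90000*x^2 dx = 3750000.
  Sum: 45000000/7 − 22500000 + 29250000 − 16875000 + 3750000 = 375000/7.
∫_0^5 u² dx = 781250/7, so ||u||_L² = 625*sqrt(14)/7.
∫_0^5 (u')² dx = 375000/7, so ||u'||_L² = 250*sqrt(42)/7.
Ratio ||u||_L² / ||u'||_L² = 5*sqrt(3)/6.
Sharp Poincaré constant on H^1_0(0, 5) is C_P = L/π = 5/π, achieved by sin(π/5·x).
A polynomial bump cannot attain the sharp Poincaré constant (only the first sine eigenfunction does), so the ratio is strictly less than C_P, consistent with ||u||_L² ≤ C_P ||u'||_L².


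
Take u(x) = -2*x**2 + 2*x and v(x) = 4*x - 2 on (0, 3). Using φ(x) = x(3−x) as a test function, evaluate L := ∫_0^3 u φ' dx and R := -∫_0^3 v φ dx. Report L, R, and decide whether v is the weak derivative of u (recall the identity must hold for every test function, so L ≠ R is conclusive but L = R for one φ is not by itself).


LHS = 18, RHS = -18. No, v is not the weak derivative of u.

u(x) = -2*x**2 + 2*x, classical derivative u'(x) = 2 - 4*x.
φ(x) = x(3−x), so φ'(x) = 3 - 2*x.
Note φ(0) = φ(3) = 0, so the boundary term u·φ vanishes.
LHS = ∫_0^3 u(x) φ'(x) dx = ∫_0^3 (4*x^3 - 10*x^2 + 6*x) dx. Term by term:
  ∫_0^3 4*x^3 dx = 81;  ∫_0^3 -10*x^2 dx = -90;  ∫_0^3 6*x dx = 27.
Sum: 81 − 90 + 27 = 18.
So LHS = 18.
∫_0^3 v(x) φ(x) dx = ∫_0^3 (-4*x^3 + 14*x^2 - 6*x) dx. Term by term:
  ∫_0^3 -4*x^3 dx = -81;  ∫_0^3 14*x^2 dx = 126;  ∫_0^3 -6*x dx = -27.
Sum: -81 + 126 − 27 = 18.
So RHS = -∫_0^3 v(x) φ(x) dx = -18.
LHS − RHS = 36 ≠ 0, so the identity fails.
(For a valid weak derivative the identity must hold for EVERY test function, in particular this one. The failure shows v is NOT the weak derivative of u.)
Correct weak derivative would be u'(x) = 2 - 4*x.


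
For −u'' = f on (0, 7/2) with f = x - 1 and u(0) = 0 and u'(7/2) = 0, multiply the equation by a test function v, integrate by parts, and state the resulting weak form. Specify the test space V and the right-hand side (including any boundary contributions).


V = {v ∈ H^1(0, 7/2) : v(0) = 0} (test functions vanish at x = 0 where u is specified); weak form: ∫_0^7/2 u'v' dx = ∫_0^7/2 (x - 1) v dx for all v ∈ V.

Multiply both sides by a test function v and integrate from 0 to 7/2:
  ∫_0^7/2 −u''(x) v(x) dx = ∫_0^7/2 f(x) v(x) dx.
Integrate the LHS by parts once:
  ∫_0^7/2 −u'' v dx = −[u'(x) v(x)]_0^7/2 + ∫_0^7/2 u'(x) v'(x) dx.
Thus ∫_0^7/2 u'(x) v'(x) dx = ∫_0^7/2 f(x) v(x) dx + [u'(x) v(x)]_0^7/2.
Choose V so that boundary terms are either known or forced to vanish.
Mixed BC: u(0) = 0 (Dirichlet) and u'(7/2) = 0 (Neumann). Define V = {v ∈ H^1(0, 7/2) : v(0) = 0}. Then [u' v]_0^7/2 = u'(7/2)·v(7/2) − u'(0)·0 = 0.
Weak formulation: find u (satisfying any essential BC) such that ∫_0^7/2 u'(x) v'(x) dx = ∫_0^7/2 f v dx for all v ∈ V (Dirichlet at 0 absorbed into V; the Neumann datum at x = 7/2 is zero, so no boundary term remains).
Substituting f(x) = x - 1, the right-hand side is ∫_0^7/2 (x - 1) v dx.


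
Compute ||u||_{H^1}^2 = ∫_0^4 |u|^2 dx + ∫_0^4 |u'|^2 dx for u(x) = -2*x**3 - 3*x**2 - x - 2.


||u||_{H^1}^2 = 3626996/105

The H^1 norm (squared) on an interval (0, L) is
  ||u||_{H^1}^2 = ∫_0^L u(x)^2 dx + ∫_0^L u'(x)^2 dx.
Compute u'(x) = -6*x**2 - 6*x - 1.
Then u(x)^2 = 4*x**6 + 12*x**5 + 13*x**4 + 14*x**3 + 13*x**2 + 4*x + 4 and u'(x)^2 = 36*x**4 + 72*x**3 + 48*x**2 + 12*x + 1.
Integrate each monomial from 0 to 4 using ∫_0^4 c·x^n dx = c·4^(n+1)/(n+1):
  ∫_0^4 u(x)^2 dx = ∫_0^4 (4*x^6 + 12*x^5 + 13*x^4 + 14*x^3 + 13*x^2 + 4*x + 4) dx. Term by term:
    ∫_0^4 4*x^6 dx = 65536/7;  ∫_0^4 12*x^5 dx = 8192;  ∫_0^4 13*x^4 dx = 13312/5;
    ∫_0^4 14*x^3 dx = 896;  ∫_0^4 13*x^2 dx = 832/3;  ∫_0^4 4*x dx = 32;
    ∫_0^4 4 dx = 16.
  Sum: 65536/7 + 8192 + 13312/5 + 896 + 832/3 + 32 + 16 = 2250992/105.
  ∫_0^4 u'(x)^2 dx = ∫_0^4 (36*x^4 + 72*x^3 + 48*x^2 + 12*x + 1) dx. Term by term:
    ∫_0^4 36*x^4 dx = 36864/5;  ∫_0^4 72*x^3 dx = 4608;  ∫_0^4 48*x^2 dx = 1024;
    ∫_0^4 12*x dx = 96;  ∫_0^4 1 dx = 4.
  Sum: 36864/5 + 4608 + 1024 + 96 + 4 = 65524/5.
Adding: ||u||_{H^1}^2 = 2250992/105 + 65524/5 = 3626996/105.
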